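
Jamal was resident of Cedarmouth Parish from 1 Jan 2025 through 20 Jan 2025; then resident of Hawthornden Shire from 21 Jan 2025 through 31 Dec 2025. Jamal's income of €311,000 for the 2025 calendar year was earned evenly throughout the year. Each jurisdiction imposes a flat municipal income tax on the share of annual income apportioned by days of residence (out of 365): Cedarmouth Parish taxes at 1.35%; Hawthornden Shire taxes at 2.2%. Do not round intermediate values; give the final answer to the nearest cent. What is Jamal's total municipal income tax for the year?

Cedarmouth Parish, 1 Jan – 20 Jan 2025: 20 days → €311,000 × 1.35% × 20/365 = €230.0548
Hawthornden Shire, 21 Jan – 31 Dec 2025: 345 days → €311,000 × 2.2% × 345/365 = €6,467.0959
Total = €6,697.1507

€6,697.15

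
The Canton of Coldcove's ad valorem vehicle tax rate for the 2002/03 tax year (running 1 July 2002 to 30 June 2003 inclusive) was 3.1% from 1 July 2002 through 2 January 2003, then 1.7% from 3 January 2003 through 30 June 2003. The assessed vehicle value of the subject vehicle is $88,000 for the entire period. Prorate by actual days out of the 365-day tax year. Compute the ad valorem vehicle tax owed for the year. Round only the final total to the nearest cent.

$2,123.81

1 July 2002 – 2 January 2003: 186 days at 3.1% → $88,000 × 3.1% × 186/365 = $1,390.1589
3 January – 30 June 2003: 179 days at 1.7% → $88,000 × 1.7% × 179/365 = $733.6548
Total = $2,123.8137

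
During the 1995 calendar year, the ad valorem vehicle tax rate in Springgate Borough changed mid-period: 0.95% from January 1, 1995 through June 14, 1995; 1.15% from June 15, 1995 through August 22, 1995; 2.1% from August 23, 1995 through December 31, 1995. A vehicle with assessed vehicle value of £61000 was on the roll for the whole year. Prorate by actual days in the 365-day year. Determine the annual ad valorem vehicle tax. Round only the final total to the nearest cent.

January 1 – June 14, 1995: 165 days at 0.95% → £61000 × 0.95% × 165/365 = £261.9658
June 15 – August 22, 1995: 69 days at 1.15% → £61000 × 1.15% × 69/365 = £132.6123
August 23 – December 31, 1995: 131 days at 2.1% → £61000 × 2.1% × 131/365 = £459.7562
Total = £854.3342

£854.33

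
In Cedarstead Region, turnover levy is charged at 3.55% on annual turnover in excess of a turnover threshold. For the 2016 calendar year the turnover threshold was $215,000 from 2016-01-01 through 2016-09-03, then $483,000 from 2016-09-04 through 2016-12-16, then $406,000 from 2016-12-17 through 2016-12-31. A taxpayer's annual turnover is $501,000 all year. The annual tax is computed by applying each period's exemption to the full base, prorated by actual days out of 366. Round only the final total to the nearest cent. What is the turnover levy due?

2016-01-01 to 2016-09-03: 247 days, exemption $215,000 → ($501,000 − $215,000) × 3.55% × 247/366 = $6,851.8880
2016-09-04 to 2016-12-16: 104 days, exemption $483,000 → ($501,000 − $483,000) × 3.55% × 104/366 = $181.5738
2016-12-17 to 2016-12-31: 15 days, exemption $406,000 → ($501,000 − $406,000) × 3.55% × 15/366 = $138.2172
Total = $7,171.6790

$7,171.68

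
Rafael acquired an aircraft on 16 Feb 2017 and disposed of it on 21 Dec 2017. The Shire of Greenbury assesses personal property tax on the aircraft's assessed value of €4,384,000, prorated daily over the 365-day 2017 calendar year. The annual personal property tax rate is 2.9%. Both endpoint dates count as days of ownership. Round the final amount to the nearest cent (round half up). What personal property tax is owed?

€107,630.20

Days held (16 Feb – 21 Dec 2017): 309 out of 365
Tax = €4,384,000 × 2.9% × 309/365 = €107,630.2027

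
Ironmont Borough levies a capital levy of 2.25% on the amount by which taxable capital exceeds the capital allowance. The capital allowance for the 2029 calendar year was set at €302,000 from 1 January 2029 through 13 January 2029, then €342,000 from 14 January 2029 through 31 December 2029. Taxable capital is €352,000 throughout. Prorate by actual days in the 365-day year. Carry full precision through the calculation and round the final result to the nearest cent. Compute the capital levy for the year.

€257.05

1 January – 13 January 2029: 13 days, exemption €302,000 → (€352,000 − €302,000) × 2.25% × 13/365 = €40.0685
14 January – 31 December 2029: 352 days, exemption €342,000 → (€352,000 − €342,000) × 2.25% × 352/365 = €216.9863
Total = €257.0548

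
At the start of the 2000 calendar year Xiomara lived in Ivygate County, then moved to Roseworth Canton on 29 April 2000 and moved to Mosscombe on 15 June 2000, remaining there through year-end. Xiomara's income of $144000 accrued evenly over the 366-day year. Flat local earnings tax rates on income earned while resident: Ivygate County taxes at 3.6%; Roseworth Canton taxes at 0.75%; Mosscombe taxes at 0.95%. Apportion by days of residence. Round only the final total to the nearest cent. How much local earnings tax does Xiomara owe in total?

Ivygate County, 1 January – 28 April 2000: 119 days → $144000 × 3.6% × 119/366 = $1685.5082
Roseworth Canton, 29 April – 14 June 2000: 47 days → $144000 × 0.75% × 47/366 = $138.6885
Mosscombe, 15 June – 31 December 2000: 200 days → $144000 × 0.95% × 200/366 = $747.5410
Total = $2571.7377

$2571.74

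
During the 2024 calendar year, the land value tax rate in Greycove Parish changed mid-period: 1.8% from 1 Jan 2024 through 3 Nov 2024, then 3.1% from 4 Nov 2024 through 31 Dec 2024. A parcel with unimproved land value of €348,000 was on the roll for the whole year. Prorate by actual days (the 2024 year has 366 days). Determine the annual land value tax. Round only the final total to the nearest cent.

€6,980.92

1 Jan – 3 Nov 2024: 308 days at 1.8% → €348,000 × 1.8% × 308/366 = €5,271.3443
4 Nov – 31 Dec 2024: 58 days at 3.1% → €348,000 × 3.1% × 58/366 = €1,709.5738
Total = €6,980.9180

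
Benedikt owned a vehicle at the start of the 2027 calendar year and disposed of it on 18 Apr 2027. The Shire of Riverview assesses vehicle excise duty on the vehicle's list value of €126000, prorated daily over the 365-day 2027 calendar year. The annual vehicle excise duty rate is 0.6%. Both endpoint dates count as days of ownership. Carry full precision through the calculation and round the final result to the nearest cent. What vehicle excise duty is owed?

€223.69

Days held (1 Jan – 18 Apr 2027): 108 out of 365
Tax = €126000 × 0.6% × 108/365 = €223.6932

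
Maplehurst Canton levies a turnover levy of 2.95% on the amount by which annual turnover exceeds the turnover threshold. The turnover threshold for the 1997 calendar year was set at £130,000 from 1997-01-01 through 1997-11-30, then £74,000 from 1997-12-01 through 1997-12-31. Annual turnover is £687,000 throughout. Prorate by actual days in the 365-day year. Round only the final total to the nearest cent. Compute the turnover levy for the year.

1997-01-01 to 1997-11-30: 334 days, exemption £130,000 → (£687,000 − £130,000) × 2.95% × 334/365 = £15,035.9479
1997-12-01 to 1997-12-31: 31 days, exemption £74,000 → (£687,000 − £74,000) × 2.95% × 31/365 = £1,535.8589
Total = £16,571.8068

£16,571.81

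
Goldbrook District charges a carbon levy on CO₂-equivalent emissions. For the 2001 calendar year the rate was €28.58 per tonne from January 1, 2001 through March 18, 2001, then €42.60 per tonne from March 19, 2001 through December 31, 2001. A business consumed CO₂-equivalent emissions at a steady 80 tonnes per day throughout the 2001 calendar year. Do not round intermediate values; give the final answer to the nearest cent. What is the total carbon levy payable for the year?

€1,157,556.80

January 1 – March 18, 2001: 77 days × 80 tonnes/day = 6,160 tonnes at €28.58/tonne → €176,052.80
March 19 – December 31, 2001: 288 days × 80 tonnes/day = 23,040 tonnes at €42.60/tonne → €981,504.00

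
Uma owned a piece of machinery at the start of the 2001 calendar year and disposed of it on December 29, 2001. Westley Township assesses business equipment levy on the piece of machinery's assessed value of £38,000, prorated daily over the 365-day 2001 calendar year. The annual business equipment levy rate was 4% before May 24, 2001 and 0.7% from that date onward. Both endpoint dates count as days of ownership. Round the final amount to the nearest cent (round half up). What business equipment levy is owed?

January 1 – May 23, 2001: 143 days at 4% → £38,000 × 4% × 143/365 = £595.5068
May 24 – December 29, 2001: 220 days at 0.7% → £38,000 × 0.7% × 220/365 = £160.3288
Total = £755.8356

£755.84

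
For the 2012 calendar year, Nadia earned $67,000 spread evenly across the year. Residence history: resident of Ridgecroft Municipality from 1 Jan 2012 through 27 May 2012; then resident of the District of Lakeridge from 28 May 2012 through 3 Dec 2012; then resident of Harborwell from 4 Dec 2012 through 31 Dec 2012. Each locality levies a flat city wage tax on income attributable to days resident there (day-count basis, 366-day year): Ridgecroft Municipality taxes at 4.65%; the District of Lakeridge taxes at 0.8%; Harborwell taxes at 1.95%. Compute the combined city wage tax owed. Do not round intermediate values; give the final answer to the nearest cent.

$1,638.02

Ridgecroft Municipality, 1 Jan – 27 May 2012: 148 days → $67,000 × 4.65% × 148/366 = $1,259.8197
The District of Lakeridge, 28 May – 3 Dec 2012: 190 days → $67,000 × 0.8% × 190/366 = $278.2514
Harborwell, 4 Dec – 31 Dec 2012: 28 days → $67,000 × 1.95% × 28/366 = $99.9508
Total = $1,638.0219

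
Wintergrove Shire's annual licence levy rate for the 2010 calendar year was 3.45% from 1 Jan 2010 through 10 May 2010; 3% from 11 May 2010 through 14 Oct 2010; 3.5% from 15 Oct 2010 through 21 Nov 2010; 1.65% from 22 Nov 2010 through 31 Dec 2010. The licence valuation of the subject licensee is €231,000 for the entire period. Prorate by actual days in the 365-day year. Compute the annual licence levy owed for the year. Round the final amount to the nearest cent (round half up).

€7,078.73

1 Jan – 10 May 2010: 130 days at 3.45% → €231,000 × 3.45% × 130/365 = €2,838.4521
11 May – 14 Oct 2010: 157 days at 3% → €231,000 × 3% × 157/365 = €2,980.8493
15 Oct – 21 Nov 2010: 38 days at 3.5% → €231,000 × 3.5% × 38/365 = €841.7260
22 Nov – 31 Dec 2010: 40 days at 1.65% → €231,000 × 1.65% × 40/365 = €417.6986
Total = €7,078.7260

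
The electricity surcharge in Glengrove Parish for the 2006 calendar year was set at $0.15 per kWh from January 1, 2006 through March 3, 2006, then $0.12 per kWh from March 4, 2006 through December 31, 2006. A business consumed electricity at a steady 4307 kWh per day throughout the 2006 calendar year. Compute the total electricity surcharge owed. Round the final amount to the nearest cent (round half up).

$196,657.62

January 1 – March 3, 2006: 62 days × 4307 kWh/day = 267,034 kWh at $0.15/kWh → $40,055.10
March 4 – December 31, 2006: 303 days × 4307 kWh/day = 1,305,021 kWh at $0.12/kWh → $156,602.52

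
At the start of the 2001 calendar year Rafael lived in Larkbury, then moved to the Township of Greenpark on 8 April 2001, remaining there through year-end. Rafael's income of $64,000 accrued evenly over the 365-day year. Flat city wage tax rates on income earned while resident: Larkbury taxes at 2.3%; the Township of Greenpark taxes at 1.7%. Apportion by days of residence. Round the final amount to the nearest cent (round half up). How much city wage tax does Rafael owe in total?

Larkbury, 1 January – 7 April 2001: 97 days → $64,000 × 2.3% × 97/365 = $391.1890
The Township of Greenpark, 8 April – 31 December 2001: 268 days → $64,000 × 1.7% × 268/365 = $798.8603
Total = $1,190.0493

$1,190.05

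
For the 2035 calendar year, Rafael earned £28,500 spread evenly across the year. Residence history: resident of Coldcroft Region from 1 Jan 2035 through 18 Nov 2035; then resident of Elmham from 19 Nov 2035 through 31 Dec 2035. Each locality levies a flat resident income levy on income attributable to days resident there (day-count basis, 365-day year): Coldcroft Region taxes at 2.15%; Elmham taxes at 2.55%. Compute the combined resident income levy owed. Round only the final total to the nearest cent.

Coldcroft Region, 1 Jan – 18 Nov 2035: 322 days → £28,500 × 2.15% × 322/365 = £540.5630
Elmham, 19 Nov – 31 Dec 2035: 43 days → £28,500 × 2.55% × 43/365 = £85.6171
Total = £626.1801

£626.18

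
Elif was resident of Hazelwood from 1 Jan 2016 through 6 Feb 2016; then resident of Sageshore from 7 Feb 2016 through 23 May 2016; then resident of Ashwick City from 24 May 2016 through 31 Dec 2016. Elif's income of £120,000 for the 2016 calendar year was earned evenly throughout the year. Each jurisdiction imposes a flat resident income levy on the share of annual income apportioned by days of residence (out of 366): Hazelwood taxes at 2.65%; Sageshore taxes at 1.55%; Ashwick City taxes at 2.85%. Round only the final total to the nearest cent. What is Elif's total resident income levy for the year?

Hazelwood, 1 Jan – 6 Feb 2016: 37 days → £120,000 × 2.65% × 37/366 = £321.4754
Sageshore, 7 Feb – 23 May 2016: 107 days → £120,000 × 1.55% × 107/366 = £543.7705
Ashwick City, 24 May – 31 Dec 2016: 222 days → £120,000 × 2.85% × 222/366 = £2,074.4262
Total = £2,939.6721

£2,939.67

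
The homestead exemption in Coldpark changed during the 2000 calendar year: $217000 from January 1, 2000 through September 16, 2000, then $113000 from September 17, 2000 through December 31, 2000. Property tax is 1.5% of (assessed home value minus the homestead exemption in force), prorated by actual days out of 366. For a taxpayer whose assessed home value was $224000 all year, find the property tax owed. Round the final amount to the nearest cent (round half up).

$556.80

January 1 – September 16, 2000: 260 days, exemption $217000 → ($224000 − $217000) × 1.5% × 260/366 = $74.5902
September 17 – December 31, 2000: 106 days, exemption $113000 → ($224000 − $113000) × 1.5% × 106/366 = $482.2131
Total = $556.8033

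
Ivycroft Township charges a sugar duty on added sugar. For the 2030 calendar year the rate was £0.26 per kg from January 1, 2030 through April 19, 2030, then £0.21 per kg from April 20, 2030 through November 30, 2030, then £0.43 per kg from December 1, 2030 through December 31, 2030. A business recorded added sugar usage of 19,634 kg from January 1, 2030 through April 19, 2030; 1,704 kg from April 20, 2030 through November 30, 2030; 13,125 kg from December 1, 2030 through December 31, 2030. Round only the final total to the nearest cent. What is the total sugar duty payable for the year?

£11,106.43

January 1 – April 19, 2030: 19,634 kg at £0.26/kg → £5,104.84
April 20 – November 30, 2030: 1,704 kg at £0.21/kg → £357.84
December 1 – December 31, 2030: 13,125 kg at £0.43/kg → £5,643.75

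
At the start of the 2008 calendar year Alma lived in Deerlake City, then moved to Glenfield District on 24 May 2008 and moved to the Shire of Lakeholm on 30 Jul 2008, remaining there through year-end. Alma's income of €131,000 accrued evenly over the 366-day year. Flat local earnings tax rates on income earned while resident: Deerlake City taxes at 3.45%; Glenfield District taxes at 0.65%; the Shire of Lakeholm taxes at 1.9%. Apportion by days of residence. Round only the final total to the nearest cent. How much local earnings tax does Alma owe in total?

€2,988.12

Deerlake City, 1 Jan – 23 May 2008: 144 days → €131,000 × 3.45% × 144/366 = €1,778.1639
Glenfield District, 24 May – 29 Jul 2008: 67 days → €131,000 × 0.65% × 67/366 = €155.8757
The Shire of Lakeholm, 30 Jul – 31 Dec 2008: 155 days → €131,000 × 1.9% × 155/366 = €1,054.0847
Total = €2,988.1243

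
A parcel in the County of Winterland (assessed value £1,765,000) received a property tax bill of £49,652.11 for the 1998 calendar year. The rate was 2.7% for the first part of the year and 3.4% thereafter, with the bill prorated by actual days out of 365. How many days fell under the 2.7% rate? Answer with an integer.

Let d = days at the first rate; then 365 − d days at the second rate.
£1,765,000 × [2.7%·d + 3.4%·(365−d)] / 365 = £49,652.11
Solving gives d = 306, so the new rate took effect on 3 Nov 1998.

306 days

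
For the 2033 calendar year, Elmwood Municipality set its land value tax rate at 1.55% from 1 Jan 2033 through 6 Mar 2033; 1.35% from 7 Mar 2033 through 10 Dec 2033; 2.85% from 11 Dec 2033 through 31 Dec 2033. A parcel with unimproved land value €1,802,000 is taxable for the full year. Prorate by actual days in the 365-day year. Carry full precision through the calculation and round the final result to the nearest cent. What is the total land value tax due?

1 Jan – 6 Mar 2033: 65 days at 1.55% → €1,802,000 × 1.55% × 65/365 = €4,974.0137
7 Mar – 10 Dec 2033: 279 days at 1.35% → €1,802,000 × 1.35% × 279/365 = €18,595.1589
11 Dec – 31 Dec 2033: 21 days at 2.85% → €1,802,000 × 2.85% × 21/365 = €2,954.7863
Total = €26,523.9589

€26,523.96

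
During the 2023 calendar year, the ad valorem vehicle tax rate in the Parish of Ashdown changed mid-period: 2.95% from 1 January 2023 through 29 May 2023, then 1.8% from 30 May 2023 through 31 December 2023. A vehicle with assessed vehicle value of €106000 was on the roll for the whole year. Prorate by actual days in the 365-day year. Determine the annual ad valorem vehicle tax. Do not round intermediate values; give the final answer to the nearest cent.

1 January – 29 May 2023: 149 days at 2.95% → €106000 × 2.95% × 149/365 = €1276.5014
30 May – 31 December 2023: 216 days at 1.8% → €106000 × 1.8% × 216/365 = €1129.1178
Total = €2405.6192

€2405.62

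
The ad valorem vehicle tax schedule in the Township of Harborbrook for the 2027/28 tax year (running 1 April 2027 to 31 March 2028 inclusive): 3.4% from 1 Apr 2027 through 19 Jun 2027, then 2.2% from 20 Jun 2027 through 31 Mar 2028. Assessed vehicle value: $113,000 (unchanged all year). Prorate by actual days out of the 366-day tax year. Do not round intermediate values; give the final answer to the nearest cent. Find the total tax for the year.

$2,782.39

1 Apr – 19 Jun 2027: 80 days at 3.4% → $113,000 × 3.4% × 80/366 = $839.7814
20 Jun 2027 – 31 Mar 2028: 286 days at 2.2% → $113,000 × 2.2% × 286/366 = $1,942.6120
Total = $2,782.3934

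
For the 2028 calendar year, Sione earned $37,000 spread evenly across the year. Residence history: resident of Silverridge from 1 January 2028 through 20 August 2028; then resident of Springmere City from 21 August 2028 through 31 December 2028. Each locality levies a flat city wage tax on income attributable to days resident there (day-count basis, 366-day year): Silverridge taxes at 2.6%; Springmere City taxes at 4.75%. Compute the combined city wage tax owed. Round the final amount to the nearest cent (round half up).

$1,251.08

Silverridge, 1 January – 20 August 2028: 233 days → $37,000 × 2.6% × 233/366 = $612.4208
Springmere City, 21 August – 31 December 2028: 133 days → $37,000 × 4.75% × 133/366 = $638.6544
Total = $1,251.0751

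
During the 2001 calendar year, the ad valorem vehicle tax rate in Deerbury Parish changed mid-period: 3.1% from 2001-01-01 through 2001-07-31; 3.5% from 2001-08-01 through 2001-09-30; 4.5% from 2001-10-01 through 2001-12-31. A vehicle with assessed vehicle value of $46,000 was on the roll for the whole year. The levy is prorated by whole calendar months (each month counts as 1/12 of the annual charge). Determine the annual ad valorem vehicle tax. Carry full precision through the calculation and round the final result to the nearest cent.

2001-01-01 to 2001-07-31: 7 months at 3.1% → $46,000 × 3.1% × 7/12 = $831.8333
2001-08-01 to 2001-09-30: 2 months at 3.5% → $46,000 × 3.5% × 2/12 = $268.3333
2001-10-01 to 2001-12-31: 3 months at 4.5% → $46,000 × 4.5% × 3/12 = $517.5000
Total = $1,617.6667

$1,617.67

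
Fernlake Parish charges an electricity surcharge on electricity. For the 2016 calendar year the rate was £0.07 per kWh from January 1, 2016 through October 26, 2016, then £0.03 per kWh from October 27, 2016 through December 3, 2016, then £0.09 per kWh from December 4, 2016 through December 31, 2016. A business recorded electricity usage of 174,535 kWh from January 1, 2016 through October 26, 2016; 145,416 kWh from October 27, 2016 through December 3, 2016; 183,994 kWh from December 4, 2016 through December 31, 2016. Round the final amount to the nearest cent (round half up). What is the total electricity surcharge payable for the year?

£33,139.39

January 1 – October 26, 2016: 174,535 kWh at £0.07/kWh → £12,217.45
October 27 – December 3, 2016: 145,416 kWh at £0.03/kWh → £4,362.48
December 4 – December 31, 2016: 183,994 kWh at £0.09/kWh → £16,559.46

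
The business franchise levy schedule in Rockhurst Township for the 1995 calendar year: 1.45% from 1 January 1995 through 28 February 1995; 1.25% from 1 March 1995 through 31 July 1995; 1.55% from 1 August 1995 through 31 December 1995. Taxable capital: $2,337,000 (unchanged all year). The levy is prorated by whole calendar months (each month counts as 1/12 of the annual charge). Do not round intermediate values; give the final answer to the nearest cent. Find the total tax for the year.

1 January – 28 February 1995: 2 months at 1.45% → $2,337,000 × 1.45% × 2/12 = $5,647.7500
1 March – 31 July 1995: 5 months at 1.25% → $2,337,000 × 1.25% × 5/12 = $12,171.8750
1 August – 31 December 1995: 5 months at 1.55% → $2,337,000 × 1.55% × 5/12 = $15,093.1250
Total = $32,912.7500

$32,912.75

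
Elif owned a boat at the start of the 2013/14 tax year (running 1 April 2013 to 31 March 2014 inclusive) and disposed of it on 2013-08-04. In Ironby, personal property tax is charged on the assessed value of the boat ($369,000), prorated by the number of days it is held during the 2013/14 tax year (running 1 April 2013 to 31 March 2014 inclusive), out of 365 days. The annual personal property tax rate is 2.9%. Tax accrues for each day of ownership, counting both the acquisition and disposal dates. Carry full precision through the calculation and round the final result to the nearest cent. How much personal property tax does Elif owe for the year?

Days held (2013-04-01 to 2013-08-04): 126 out of 365
Tax = $369,000 × 2.9% × 126/365 = $3,694.0438

$3,694.04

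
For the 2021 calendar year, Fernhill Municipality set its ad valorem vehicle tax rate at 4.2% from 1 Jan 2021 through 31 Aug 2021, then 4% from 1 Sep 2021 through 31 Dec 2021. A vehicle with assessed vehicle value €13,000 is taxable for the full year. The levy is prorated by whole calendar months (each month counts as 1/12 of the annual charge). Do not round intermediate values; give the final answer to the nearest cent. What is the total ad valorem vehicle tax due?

€537.33

1 Jan – 31 Aug 2021: 8 months at 4.2% → €13,000 × 4.2% × 8/12 = €364.0000
1 Sep – 31 Dec 2021: 4 months at 4% → €13,000 × 4% × 4/12 = €173.3333
Total = €537.3333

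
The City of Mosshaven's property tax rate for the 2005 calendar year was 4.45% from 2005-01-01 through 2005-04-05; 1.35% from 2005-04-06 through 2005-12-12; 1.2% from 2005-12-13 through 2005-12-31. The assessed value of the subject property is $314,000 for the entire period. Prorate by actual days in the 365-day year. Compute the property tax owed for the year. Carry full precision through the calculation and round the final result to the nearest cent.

2005-01-01 to 2005-04-05: 95 days at 4.45% → $314,000 × 4.45% × 95/365 = $3,636.8082
2005-04-06 to 2005-12-12: 251 days at 1.35% → $314,000 × 1.35% × 251/365 = $2,915.0384
2005-12-13 to 2005-12-31: 19 days at 1.2% → $314,000 × 1.2% × 19/365 = $196.1425
Total = $6,747.9890

$6,747.99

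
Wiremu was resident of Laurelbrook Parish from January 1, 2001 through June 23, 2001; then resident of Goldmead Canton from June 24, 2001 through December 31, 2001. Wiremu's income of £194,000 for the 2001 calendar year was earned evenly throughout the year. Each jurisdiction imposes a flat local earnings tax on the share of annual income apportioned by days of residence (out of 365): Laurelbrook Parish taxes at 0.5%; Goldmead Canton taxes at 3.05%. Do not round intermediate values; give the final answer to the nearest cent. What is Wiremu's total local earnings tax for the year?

Laurelbrook Parish, January 1 – June 23, 2001: 174 days → £194,000 × 0.5% × 174/365 = £462.4110
Goldmead Canton, June 24 – December 31, 2001: 191 days → £194,000 × 3.05% × 191/365 = £3,096.2932
Total = £3,558.7041

£3,558.70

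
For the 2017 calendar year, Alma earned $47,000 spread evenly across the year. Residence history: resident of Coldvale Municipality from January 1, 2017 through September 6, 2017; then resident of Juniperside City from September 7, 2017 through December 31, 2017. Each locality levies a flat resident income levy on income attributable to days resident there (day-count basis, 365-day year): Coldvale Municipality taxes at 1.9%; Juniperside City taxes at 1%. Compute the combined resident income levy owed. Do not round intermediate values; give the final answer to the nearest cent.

Coldvale Municipality, January 1 – September 6, 2017: 249 days → $47,000 × 1.9% × 249/365 = $609.1973
Juniperside City, September 7 – December 31, 2017: 116 days → $47,000 × 1% × 116/365 = $149.3699
Total = $758.5671

$758.57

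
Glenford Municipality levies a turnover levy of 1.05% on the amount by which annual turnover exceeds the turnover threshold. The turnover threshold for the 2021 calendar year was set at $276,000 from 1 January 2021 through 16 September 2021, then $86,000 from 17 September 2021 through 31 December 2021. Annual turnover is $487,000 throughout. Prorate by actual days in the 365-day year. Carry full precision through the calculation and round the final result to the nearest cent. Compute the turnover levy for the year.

1 January – 16 September 2021: 259 days, exemption $276,000 → ($487,000 − $276,000) × 1.05% × 259/365 = $1,572.0945
17 September – 31 December 2021: 106 days, exemption $86,000 → ($487,000 − $86,000) × 1.05% × 106/365 = $1,222.7753
Total = $2,794.8699

$2,794.87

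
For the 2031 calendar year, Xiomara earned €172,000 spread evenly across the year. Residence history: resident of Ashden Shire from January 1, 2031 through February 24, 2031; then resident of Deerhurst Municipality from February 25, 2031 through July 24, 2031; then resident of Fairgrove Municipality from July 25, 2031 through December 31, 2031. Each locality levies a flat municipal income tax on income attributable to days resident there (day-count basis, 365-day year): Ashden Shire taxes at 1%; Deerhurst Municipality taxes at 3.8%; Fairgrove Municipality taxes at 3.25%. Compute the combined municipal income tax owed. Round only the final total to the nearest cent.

€5,395.62

Ashden Shire, January 1 – February 24, 2031: 55 days → €172,000 × 1% × 55/365 = €259.1781
Deerhurst Municipality, February 25 – July 24, 2031: 150 days → €172,000 × 3.8% × 150/365 = €2,686.0274
Fairgrove Municipality, July 25 – December 31, 2031: 160 days → €172,000 × 3.25% × 160/365 = €2,450.4110
Total = €5,395.6164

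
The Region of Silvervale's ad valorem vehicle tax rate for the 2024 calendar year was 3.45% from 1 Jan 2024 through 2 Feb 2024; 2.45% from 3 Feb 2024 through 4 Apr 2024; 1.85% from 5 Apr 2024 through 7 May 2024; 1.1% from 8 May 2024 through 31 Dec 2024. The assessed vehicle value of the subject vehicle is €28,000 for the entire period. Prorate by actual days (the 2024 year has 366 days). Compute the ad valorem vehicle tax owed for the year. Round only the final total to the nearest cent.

€450.30

1 Jan – 2 Feb 2024: 33 days at 3.45% → €28,000 × 3.45% × 33/366 = €87.0984
3 Feb – 4 Apr 2024: 62 days at 2.45% → €28,000 × 2.45% × 62/366 = €116.2077
5 Apr – 7 May 2024: 33 days at 1.85% → €28,000 × 1.85% × 33/366 = €46.7049
8 May – 31 Dec 2024: 238 days at 1.1% → €28,000 × 1.1% × 238/366 = €200.2842
Total = €450.2951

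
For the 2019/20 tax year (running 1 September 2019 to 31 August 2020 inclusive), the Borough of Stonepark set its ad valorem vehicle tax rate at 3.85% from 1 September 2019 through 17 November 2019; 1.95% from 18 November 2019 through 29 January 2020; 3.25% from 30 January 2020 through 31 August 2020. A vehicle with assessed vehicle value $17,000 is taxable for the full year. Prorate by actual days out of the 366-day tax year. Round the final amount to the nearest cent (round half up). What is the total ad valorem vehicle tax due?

1 September – 17 November 2019: 78 days at 3.85% → $17,000 × 3.85% × 78/366 = $139.4836
18 November 2019 – 29 January 2020: 73 days at 1.95% → $17,000 × 1.95% × 73/366 = $66.1189
30 January – 31 August 2020: 215 days at 3.25% → $17,000 × 3.25% × 215/366 = $324.5560
Total = $530.1585

$530.16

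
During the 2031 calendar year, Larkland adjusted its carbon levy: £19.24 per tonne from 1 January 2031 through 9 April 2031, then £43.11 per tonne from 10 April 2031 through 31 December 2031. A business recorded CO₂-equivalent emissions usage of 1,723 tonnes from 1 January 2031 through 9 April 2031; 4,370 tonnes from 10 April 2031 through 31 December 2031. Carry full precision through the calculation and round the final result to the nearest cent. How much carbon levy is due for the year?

1 January – 9 April 2031: 1,723 tonnes at £19.24/tonne → £33,150.52
10 April – 31 December 2031: 4,370 tonnes at £43.11/tonne → £188,390.70

£221,541.22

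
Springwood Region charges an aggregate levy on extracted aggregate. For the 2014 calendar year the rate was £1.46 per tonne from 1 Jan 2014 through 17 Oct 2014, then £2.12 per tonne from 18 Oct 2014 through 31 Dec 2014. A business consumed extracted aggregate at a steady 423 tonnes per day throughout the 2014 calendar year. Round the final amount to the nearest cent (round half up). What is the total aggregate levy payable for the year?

1 Jan – 17 Oct 2014: 290 days × 423 tonnes/day = 122,670 tonnes at £1.46/tonne → £179,098.20
18 Oct – 31 Dec 2014: 75 days × 423 tonnes/day = 31,725 tonnes at £2.12/tonne → £67,257.00

£246,355.20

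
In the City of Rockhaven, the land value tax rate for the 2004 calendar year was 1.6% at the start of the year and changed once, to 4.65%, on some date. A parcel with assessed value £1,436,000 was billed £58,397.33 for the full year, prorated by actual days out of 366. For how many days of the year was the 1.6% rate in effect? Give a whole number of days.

70 days

Let d = days at the first rate; then 366 − d days at the second rate.
£1,436,000 × [1.6%·d + 4.65%·(366−d)] / 366 = £58,397.33
Solving gives d = 70, so the new rate took effect on 11 Mar 2004.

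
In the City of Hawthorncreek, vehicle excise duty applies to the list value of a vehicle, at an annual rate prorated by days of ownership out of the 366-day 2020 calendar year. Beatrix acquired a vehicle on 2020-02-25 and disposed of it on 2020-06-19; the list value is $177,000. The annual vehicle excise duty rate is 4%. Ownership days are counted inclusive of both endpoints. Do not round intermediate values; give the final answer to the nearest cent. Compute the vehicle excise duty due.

$2,243.93

Days held (2020-02-25 to 2020-06-19): 116 out of 366
Tax = $177,000 × 4% × 116/366 = $2,243.9344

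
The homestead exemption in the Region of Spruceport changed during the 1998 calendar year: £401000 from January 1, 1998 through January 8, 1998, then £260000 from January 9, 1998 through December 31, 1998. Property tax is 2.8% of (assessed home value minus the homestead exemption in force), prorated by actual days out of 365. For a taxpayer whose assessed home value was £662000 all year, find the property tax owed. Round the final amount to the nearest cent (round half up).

£11169.47

January 1 – January 8, 1998: 8 days, exemption £401000 → (£662000 − £401000) × 2.8% × 8/365 = £160.1753
January 9 – December 31, 1998: 357 days, exemption £260000 → (£662000 − £260000) × 2.8% × 357/365 = £11009.2932
Total = £11169.4685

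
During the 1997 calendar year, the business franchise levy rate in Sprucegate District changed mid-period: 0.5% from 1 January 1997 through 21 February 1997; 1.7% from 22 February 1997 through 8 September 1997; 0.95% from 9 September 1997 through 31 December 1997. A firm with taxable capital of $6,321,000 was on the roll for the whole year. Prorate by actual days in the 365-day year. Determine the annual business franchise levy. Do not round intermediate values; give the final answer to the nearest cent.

$81,843.96

1 January – 21 February 1997: 52 days at 0.5% → $6,321,000 × 0.5% × 52/365 = $4,502.6301
22 February – 8 September 1997: 199 days at 1.7% → $6,321,000 × 1.7% × 199/365 = $58,586.1452
9 September – 31 December 1997: 114 days at 0.95% → $6,321,000 × 0.95% × 114/365 = $18,755.1863
Total = $81,843.9616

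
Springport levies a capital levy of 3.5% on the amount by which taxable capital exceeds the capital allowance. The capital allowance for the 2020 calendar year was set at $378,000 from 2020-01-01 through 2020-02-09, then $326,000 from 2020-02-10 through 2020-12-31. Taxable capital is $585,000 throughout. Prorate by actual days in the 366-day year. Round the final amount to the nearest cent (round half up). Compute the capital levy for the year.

$8,866.09

2020-01-01 to 2020-02-09: 40 days, exemption $378,000 → ($585,000 − $378,000) × 3.5% × 40/366 = $791.8033
2020-02-10 to 2020-12-31: 326 days, exemption $326,000 → ($585,000 − $326,000) × 3.5% × 326/366 = $8,074.2896
Total = $8,866.0929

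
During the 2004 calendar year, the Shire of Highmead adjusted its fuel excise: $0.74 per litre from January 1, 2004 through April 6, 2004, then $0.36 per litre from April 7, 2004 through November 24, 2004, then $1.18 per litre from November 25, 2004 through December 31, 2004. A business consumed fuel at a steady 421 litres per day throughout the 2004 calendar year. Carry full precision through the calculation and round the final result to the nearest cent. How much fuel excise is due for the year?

$83762.16

January 1 – April 6, 2004: 97 days × 421 litres/day = 40,837 litres at $0.74/litre → $30219.38
April 7 – November 24, 2004: 232 days × 421 litres/day = 97,672 litres at $0.36/litre → $35161.92
November 25 – December 31, 2004: 37 days × 421 litres/day = 15,577 litres at $1.18/litre → $18380.86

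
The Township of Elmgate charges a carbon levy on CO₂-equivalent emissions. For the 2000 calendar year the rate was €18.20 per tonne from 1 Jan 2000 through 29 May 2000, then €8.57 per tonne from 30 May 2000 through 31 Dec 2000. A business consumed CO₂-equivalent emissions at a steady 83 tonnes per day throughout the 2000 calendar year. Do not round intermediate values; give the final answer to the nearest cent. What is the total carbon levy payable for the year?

€380232.96

1 Jan – 29 May 2000: 150 days × 83 tonnes/day = 12,450 tonnes at €18.20/tonne → €226590.00
30 May – 31 Dec 2000: 216 days × 83 tonnes/day = 17,928 tonnes at €8.57/tonne → €153642.96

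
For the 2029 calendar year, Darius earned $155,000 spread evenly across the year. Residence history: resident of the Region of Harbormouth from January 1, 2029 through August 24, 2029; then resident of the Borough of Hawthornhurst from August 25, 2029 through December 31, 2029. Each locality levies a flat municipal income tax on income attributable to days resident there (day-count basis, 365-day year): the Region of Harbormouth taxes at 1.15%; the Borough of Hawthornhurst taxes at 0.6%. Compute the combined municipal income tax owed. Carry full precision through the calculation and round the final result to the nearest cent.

$1,481.21

The Region of Harbormouth, January 1 – August 24, 2029: 236 days → $155,000 × 1.15% × 236/365 = $1,152.5205
The Borough of Hawthornhurst, August 25 – December 31, 2029: 129 days → $155,000 × 0.6% × 129/365 = $328.6849
Total = $1,481.2055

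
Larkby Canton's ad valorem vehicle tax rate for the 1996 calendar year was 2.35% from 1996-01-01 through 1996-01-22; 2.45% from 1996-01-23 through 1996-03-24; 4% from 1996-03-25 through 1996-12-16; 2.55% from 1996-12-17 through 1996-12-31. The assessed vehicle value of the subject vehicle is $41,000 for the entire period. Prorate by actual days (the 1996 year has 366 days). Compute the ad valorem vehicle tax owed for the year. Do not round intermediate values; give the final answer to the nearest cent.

$1,467.32

1996-01-01 to 1996-01-22: 22 days at 2.35% → $41,000 × 2.35% × 22/366 = $57.9153
1996-01-23 to 1996-03-24: 62 days at 2.45% → $41,000 × 2.45% × 62/366 = $170.1612
1996-03-25 to 1996-12-16: 267 days at 4% → $41,000 × 4% × 267/366 = $1,196.3934
1996-12-17 to 1996-12-31: 15 days at 2.55% → $41,000 × 2.55% × 15/366 = $42.8484
Total = $1,467.3183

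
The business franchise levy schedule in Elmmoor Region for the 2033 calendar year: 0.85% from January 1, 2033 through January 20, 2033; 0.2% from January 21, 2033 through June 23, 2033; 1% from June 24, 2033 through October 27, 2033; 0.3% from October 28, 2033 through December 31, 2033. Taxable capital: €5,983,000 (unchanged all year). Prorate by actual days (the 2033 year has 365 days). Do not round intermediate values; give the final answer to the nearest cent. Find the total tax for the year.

January 1 – January 20, 2033: 20 days at 0.85% → €5,983,000 × 0.85% × 20/365 = €2,786.6027
January 21 – June 23, 2033: 154 days at 0.2% → €5,983,000 × 0.2% × 154/365 = €5,048.6685
June 24 – October 27, 2033: 126 days at 1% → €5,983,000 × 1% × 126/365 = €20,653.6438
October 28 – December 31, 2033: 65 days at 0.3% → €5,983,000 × 0.3% × 65/365 = €3,196.3973
Total = €31,685.3123

€31,685.31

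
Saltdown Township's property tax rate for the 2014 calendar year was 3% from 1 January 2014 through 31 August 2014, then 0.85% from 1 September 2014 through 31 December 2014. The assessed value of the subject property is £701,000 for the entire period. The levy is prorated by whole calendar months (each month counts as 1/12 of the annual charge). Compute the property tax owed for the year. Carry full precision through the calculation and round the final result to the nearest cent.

1 January – 31 August 2014: 8 months at 3% → £701,000 × 3% × 8/12 = £14,020.0000
1 September – 31 December 2014: 4 months at 0.85% → £701,000 × 0.85% × 4/12 = £1,986.1667
Total = £16,006.1667

£16,006.17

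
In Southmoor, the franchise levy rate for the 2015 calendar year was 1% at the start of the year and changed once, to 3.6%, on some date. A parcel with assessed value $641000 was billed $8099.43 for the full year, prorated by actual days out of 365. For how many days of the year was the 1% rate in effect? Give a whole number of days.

328 days

Let d = days at the first rate; then 365 − d days at the second rate.
$641000 × [1%·d + 3.6%·(365−d)] / 365 = $8099.43
Solving gives d = 328, so the new rate took effect on November 25, 2015.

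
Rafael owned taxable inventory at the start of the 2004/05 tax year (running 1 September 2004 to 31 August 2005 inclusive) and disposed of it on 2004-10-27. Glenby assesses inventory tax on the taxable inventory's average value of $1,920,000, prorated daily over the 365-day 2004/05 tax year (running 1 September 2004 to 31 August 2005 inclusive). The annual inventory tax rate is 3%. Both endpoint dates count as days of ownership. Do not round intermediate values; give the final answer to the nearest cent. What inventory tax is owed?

$8,995.07

Days held (2004-09-01 to 2004-10-27): 57 out of 365
Tax = $1,920,000 × 3% × 57/365 = $8,995.0685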